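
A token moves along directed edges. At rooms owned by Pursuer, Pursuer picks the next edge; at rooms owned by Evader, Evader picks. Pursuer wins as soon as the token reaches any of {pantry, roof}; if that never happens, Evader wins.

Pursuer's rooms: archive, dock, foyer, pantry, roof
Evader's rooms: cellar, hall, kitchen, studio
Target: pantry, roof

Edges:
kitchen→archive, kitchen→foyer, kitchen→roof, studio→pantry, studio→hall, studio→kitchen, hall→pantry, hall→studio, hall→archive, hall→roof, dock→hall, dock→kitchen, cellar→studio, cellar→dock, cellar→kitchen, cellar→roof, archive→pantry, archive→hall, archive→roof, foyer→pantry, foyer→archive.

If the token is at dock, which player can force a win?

Pursuer

A0 = {pantry, roof}
A1: add {archive, foyer} — archive (Pursuer) has archive→pantry; foyer (Pursuer) has foyer→pantry.
A2: add {kitchen} — kitchen (Evader): all of {archive, foyer, roof} already in.
A3: add {dock} — dock (Pursuer) has dock→kitchen.
A4 = A3; e.g. studio (Evader) can still go to hall. Fixed point.
dock ∈ A3, so Pursuer can force the target.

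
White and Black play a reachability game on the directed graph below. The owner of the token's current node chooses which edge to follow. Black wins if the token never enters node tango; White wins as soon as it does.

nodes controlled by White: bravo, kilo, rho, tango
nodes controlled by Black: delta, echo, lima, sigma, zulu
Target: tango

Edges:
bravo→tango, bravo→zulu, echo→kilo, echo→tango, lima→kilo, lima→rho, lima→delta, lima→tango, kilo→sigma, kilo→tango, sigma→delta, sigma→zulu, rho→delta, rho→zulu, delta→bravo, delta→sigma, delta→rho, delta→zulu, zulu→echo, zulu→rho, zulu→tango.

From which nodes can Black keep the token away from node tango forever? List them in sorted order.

A0 = {tango}
A1: add {bravo, kilo} — bravo (White) has bravo→tango; kilo (White) has kilo→tango.
A2: add {echo} — echo (Black): all of {kilo, tango} already in.
A3 = A2; e.g. lima (Black) can still go to rho. Fixed point.
White's attractor = {bravo, echo, kilo, tango}; Black avoids the target exactly from the complement.

delta, lima, rho, sigma, zulu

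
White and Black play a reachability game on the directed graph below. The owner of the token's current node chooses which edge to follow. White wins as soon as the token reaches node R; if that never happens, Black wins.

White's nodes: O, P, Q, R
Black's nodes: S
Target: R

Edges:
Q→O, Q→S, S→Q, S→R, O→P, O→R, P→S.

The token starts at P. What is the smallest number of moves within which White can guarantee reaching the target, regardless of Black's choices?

4

A0 = {R}
A1: add {O} — O (White) has O→R.
A2: add {Q} — Q (White) has Q→O.
A3: add {S} — S (Black): all of {Q, R} already in.
A4: add {P} — P (White) has P→S.
A4 = all vertices. Fixed point.
P enters the attractor at level 4, so White can force the target in 4 moves from there.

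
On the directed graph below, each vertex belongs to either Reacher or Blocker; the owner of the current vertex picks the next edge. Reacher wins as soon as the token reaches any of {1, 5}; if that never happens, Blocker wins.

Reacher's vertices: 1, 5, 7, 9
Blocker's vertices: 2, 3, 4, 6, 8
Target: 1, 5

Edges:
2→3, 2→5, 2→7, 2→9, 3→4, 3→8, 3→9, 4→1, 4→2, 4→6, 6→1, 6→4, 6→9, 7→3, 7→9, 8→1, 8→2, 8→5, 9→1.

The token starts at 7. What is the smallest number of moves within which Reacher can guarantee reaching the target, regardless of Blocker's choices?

2

A0 = {1, 5}
A1: add {9} — 9 (Reacher) has 9→1.
A2: add {7} — 7 (Reacher) has 7→9.
A3 = A2; e.g. 2 (Blocker) can still go to 3. Fixed point.
7 enters the attractor at level 2, so Reacher can force the target in 2 moves from there.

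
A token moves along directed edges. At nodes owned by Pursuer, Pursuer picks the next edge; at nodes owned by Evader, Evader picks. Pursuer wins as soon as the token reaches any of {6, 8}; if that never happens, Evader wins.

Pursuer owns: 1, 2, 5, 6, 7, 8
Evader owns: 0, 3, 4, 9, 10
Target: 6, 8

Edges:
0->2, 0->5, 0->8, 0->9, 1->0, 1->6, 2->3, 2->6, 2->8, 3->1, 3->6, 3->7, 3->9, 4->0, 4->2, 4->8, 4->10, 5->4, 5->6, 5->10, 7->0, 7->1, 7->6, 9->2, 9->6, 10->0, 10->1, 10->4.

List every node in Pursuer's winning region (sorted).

A0 = {6, 8}
A1: add {1, 2, 5, 7} — 1 (Pursuer) has 1→6; 2 (Pursuer) has 2→6; 5 (Pursuer) has 5→6; 7 (Pursuer) has 7→6.
A2: add {9} — 9 (Evader): all of {2, 6} already in.
A3: add {0, 3} — 0 (Evader): all of {2, 5, 8, 9} already in; 3 (Evader): all of {1, 6, 7, 9} already in.
A4 = A3; e.g. 4 (Evader) can still go to 10. Fixed point.
Pursuer's winning region = {0, 1, 2, 3, 5, 6, 7, 8, 9}.

0, 1, 2, 3, 5, 6, 7, 8, 9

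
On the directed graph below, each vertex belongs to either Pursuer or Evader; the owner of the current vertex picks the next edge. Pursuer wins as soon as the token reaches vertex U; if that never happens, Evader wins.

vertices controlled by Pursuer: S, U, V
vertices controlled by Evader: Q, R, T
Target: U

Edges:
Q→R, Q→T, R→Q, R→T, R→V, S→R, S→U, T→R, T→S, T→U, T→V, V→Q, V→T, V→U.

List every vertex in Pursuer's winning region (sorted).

S, U, V

A0 = {U}
A1: add {S, V} — S (Pursuer) has S→U; V (Pursuer) has V→U.
A2 = A1; e.g. Q (Evader) can still go to R. Fixed point.
Pursuer's winning region = {S, U, V}.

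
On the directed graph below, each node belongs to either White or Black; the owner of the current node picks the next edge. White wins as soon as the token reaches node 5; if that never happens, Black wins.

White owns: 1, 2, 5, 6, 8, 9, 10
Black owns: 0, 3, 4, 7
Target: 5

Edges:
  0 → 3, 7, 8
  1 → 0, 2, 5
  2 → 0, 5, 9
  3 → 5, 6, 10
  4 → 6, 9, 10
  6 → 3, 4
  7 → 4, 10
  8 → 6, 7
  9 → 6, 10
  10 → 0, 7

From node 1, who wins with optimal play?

White

A0 = {5}
A1: add {1, 2} — 1 (White) has 1→5; 2 (White) has 2→5.
A2 = A1; e.g. 0 (Black) can still go to 3. Fixed point.
1 ∈ A1, so White can force the target.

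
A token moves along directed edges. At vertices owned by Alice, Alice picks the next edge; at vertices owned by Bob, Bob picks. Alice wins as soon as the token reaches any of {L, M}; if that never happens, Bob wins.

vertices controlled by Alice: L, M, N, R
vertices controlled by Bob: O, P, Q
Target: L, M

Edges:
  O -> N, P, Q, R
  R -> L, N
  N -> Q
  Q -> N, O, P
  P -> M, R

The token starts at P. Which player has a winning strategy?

A0 = {L, M}
A1: add {R} — R (Alice) has R→L.
A2: add {P} — P (Bob): all of {M, R} already in.
A3 = A2; e.g. N (Alice) has no edge into A2. Fixed point.
P ∈ A2, so Alice can force the target.

Alice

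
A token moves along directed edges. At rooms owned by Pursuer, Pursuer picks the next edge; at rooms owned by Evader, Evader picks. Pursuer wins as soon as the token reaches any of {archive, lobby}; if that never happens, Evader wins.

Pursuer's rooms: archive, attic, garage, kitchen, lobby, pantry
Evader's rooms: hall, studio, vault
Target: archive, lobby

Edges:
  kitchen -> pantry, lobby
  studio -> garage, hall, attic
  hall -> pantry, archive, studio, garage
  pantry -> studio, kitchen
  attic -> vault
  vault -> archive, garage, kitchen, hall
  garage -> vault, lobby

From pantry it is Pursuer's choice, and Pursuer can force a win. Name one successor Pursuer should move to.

A0 = {archive, lobby}
A1: add {garage, kitchen} — garage (Pursuer) has garage→lobby; kitchen (Pursuer) has kitchen→lobby.
A2: add {pantry} — pantry (Pursuer) has pantry→kitchen.
A3 = A2; e.g. vault (Evader) can still go to hall. Fixed point.
From pantry, successor kitchen is in the attractor (rank 1); the other successor studio is not.

kitchen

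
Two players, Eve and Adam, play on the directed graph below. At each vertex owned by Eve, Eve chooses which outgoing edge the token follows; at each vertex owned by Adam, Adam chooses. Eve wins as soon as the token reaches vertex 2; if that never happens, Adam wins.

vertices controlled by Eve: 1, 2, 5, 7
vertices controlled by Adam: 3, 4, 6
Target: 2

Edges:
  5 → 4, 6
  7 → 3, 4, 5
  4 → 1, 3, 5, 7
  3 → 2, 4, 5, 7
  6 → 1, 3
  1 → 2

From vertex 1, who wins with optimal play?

A0 = {2}
A1: add {1} — 1 (Eve) has 1→2.
A2 = A1; e.g. 3 (Adam) can still go to 4. Fixed point.
1 ∈ A1, so Eve can force the target.

Eve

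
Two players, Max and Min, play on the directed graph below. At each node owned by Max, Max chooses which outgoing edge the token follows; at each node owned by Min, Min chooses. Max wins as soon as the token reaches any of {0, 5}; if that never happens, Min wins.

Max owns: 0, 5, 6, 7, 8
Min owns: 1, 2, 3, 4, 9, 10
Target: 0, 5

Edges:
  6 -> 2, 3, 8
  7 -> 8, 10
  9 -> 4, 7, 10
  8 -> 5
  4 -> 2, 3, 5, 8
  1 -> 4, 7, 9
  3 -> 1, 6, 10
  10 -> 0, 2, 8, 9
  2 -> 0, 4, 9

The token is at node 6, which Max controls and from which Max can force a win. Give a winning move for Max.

A0 = {0, 5}
A1: add {8} — 8 (Max) has 8→5.
A2: add {6, 7} — 6 (Max) has 6→8; 7 (Max) has 7→8.
A3 = A2; e.g. 1 (Min) can still go to 4. Fixed point.
From 6, successor 8 is in the attractor (rank 1); the other successors 2, 3 are not.

8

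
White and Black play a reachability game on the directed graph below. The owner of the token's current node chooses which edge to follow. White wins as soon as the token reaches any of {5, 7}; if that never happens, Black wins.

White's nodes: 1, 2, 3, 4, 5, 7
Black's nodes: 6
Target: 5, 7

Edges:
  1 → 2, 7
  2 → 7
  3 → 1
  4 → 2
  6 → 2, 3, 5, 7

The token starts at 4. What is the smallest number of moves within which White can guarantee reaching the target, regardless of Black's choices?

A0 = {5, 7}
A1: add {1, 2} — 1 (White) has 1→7; 2 (White) has 2→7.
A2: add {3, 4} — 3 (White) has 3→1; 4 (White) has 4→2.
4 enters the attractor at level 2, so White can force the target in 2 moves from there.

2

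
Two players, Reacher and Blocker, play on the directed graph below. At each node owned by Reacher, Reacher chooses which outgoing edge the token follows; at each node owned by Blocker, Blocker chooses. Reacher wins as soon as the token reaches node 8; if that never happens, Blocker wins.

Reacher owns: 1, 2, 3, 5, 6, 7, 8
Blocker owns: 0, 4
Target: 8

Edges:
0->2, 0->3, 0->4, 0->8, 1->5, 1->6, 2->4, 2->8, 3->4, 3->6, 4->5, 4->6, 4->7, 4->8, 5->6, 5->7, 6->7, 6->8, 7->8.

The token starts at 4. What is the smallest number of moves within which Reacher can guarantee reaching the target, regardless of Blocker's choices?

3

A0 = {8}
A1: add {2, 6, 7} — 2 (Reacher) has 2→8; 6 (Reacher) has 6→8; 7 (Reacher) has 7→8.
A2: add {1, 3, 5} — 1 (Reacher) has 1→6; 3 (Reacher) has 3→6; 5 (Reacher) has 5→6.
A3: add {4} — 4 (Blocker): all of {5, 6, 7, 8} already in.
4 enters the attractor at level 3, so Reacher can force the target in 3 moves from there.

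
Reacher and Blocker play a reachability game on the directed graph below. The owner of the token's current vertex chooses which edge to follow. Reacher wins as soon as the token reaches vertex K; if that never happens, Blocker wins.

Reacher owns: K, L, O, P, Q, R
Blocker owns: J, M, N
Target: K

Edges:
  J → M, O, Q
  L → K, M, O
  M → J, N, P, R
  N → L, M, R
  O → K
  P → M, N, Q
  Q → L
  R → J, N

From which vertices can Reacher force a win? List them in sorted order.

A0 = {K}
A1: add {L, O} — L (Reacher) has L→K; O (Reacher) has O→K.
A2: add {Q} — Q (Reacher) has Q→L.
A3: add {P} — P (Reacher) has P→Q.
A4 = A3; e.g. J (Blocker) can still go to M. Fixed point.
Reacher's winning region = {K, L, O, P, Q}.

K, L, O, P, Q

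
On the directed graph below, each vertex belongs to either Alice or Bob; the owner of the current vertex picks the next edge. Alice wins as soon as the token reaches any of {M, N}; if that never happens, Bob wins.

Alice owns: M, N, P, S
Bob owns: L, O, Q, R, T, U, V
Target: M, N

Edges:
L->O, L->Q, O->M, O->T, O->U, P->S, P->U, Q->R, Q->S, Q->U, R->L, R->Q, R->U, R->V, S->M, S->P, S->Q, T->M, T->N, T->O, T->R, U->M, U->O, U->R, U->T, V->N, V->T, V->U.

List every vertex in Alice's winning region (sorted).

M, N, P, S

A0 = {M, N}
A1: add {S} — S (Alice) has S→M.
A2: add {P} — P (Alice) has P→S.
A3 = A2; e.g. L (Bob) can still go to O. Fixed point.
Alice's winning region = {M, N, P, S}.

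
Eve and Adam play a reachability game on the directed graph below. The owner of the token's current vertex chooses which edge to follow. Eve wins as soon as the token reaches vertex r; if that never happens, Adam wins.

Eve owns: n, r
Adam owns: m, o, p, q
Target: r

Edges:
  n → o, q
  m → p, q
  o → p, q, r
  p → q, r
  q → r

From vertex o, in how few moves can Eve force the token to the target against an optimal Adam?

3

A0 = {r}
A1: add {q} — q (Adam): all of {r} already in.
A2: add {n, p} — n (Eve) has n→q; p (Adam): all of {q, r} already in.
A3: add {m, o} — m (Adam): all of {p, q} already in; o (Adam): all of {p, q, r} already in.
A3 = all vertices. Fixed point.
o enters the attractor at level 3, so Eve can force the target in 3 moves from there.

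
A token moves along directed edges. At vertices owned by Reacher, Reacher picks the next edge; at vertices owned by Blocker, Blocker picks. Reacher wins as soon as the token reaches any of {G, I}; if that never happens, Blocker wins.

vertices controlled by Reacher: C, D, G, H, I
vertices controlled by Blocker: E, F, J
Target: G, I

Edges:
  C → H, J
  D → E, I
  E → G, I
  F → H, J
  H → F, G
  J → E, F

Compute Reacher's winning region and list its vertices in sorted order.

A0 = {G, I}
A1: add {D, E, H} — D (Reacher) has D→I; E (Blocker): all of {G, I} already in; H (Reacher) has H→G.
A2: add {C} — C (Reacher) has C→H.
A3 = A2; e.g. F (Blocker) can still go to J. Fixed point.
Reacher's winning region = {C, D, E, G, H, I}.

C, D, E, G, H, I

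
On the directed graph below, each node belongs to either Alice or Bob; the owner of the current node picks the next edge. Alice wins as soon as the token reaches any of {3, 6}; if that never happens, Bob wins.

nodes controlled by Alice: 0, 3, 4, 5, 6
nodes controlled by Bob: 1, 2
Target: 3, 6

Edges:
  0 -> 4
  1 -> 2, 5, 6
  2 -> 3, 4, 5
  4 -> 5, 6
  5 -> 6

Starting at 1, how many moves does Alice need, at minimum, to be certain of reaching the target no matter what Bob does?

3

A0 = {3, 6}
A1: add {4, 5} — 4 (Alice) has 4→6; 5 (Alice) has 5→6.
A2: add {0, 2} — 0 (Alice) has 0→4; 2 (Bob): all of {3, 4, 5} already in.
A3: add {1} — 1 (Bob): all of {2, 5, 6} already in.
A3 = all vertices. Fixed point.
1 enters the attractor at level 3, so Alice can force the target in 3 moves from there.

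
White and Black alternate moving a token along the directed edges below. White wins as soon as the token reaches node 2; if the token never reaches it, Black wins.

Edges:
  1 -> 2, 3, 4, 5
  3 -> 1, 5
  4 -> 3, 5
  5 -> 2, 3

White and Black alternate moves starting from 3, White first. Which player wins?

Black

Track states (vertex, player-to-move).
A0 = {(2,White), (2,Black)}
A1: add {(1,White), (5,White)}.
A2: add {(3,Black)}.
A3: add {(4,White)}.
A4 = A3; e.g. (1,Black) stays out. (3,White) never enters ⇒ Black avoids the target.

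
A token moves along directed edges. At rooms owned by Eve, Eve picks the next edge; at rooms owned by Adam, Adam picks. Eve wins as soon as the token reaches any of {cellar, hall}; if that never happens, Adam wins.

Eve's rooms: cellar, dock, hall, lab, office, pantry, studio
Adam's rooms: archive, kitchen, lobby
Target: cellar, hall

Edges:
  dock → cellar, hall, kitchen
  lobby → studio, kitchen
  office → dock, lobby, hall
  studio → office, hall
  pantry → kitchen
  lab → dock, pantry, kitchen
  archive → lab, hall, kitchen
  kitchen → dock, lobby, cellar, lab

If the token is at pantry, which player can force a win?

A0 = {cellar, hall}
A1: add {dock, office, studio} — dock (Eve) has dock→cellar; office (Eve) has office→hall; studio (Eve) has studio→hall.
A2: add {lab} — lab (Eve) has lab→dock.
A3 = A2; e.g. lobby (Adam) can still go to kitchen. Fixed point.
pantry never enters the attractor, so Adam can avoid the target forever.

Adam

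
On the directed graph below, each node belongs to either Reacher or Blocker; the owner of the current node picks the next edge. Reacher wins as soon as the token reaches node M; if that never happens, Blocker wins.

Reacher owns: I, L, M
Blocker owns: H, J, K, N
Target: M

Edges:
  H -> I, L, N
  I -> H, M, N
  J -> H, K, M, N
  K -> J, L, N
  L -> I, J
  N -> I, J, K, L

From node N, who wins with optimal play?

A0 = {M}
A1: add {I} — I (Reacher) has I→M.
A2: add {L} — L (Reacher) has L→I.
A3 = A2; e.g. H (Blocker) can still go to N. Fixed point.
N never enters the attractor, so Blocker can avoid the target forever.

Blocker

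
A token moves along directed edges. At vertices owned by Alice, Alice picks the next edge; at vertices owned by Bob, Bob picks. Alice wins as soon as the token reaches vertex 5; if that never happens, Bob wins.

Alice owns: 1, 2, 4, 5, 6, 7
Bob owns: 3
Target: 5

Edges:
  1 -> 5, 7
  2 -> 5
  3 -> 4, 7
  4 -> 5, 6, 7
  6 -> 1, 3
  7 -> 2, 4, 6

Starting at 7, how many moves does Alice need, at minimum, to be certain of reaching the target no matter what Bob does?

A0 = {5}
A1: add {1, 2, 4} — 1 (Alice) has 1→5; 2 (Alice) has 2→5; 4 (Alice) has 4→5.
A2: add {6, 7} — 6 (Alice) has 6→1; 7 (Alice) has 7→2.
7 enters the attractor at level 2, so Alice can force the target in 2 moves from there.

2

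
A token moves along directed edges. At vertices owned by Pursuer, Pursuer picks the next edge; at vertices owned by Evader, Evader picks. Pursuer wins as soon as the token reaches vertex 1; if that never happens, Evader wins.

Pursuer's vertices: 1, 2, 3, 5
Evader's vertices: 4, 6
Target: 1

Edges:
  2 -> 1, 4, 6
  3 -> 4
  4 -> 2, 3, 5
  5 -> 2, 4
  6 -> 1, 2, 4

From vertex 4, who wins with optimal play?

A0 = {1}
A1: add {2} — 2 (Pursuer) has 2→1.
A2: add {5} — 5 (Pursuer) has 5→2.
A3 = A2; e.g. 3 (Pursuer) has no edge into A2. Fixed point.
4 never enters the attractor, so Evader can avoid the target forever.

Evader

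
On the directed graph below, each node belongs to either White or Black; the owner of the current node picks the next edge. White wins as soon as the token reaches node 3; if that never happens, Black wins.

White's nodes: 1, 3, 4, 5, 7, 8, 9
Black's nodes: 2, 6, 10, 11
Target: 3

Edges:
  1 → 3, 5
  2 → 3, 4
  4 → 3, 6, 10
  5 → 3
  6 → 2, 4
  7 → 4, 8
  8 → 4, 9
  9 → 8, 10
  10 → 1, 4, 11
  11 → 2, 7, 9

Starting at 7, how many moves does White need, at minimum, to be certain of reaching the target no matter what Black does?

A0 = {3}
A1: add {1, 4, 5} — 1 (White) has 1→3; 4 (White) has 4→3; 5 (White) has 5→3.
A2: add {2, 7, 8} — 2 (Black): all of {3, 4} already in; 7 (White) has 7→4; 8 (White) has 8→4.
7 enters the attractor at level 2, so White can force the target in 2 moves from there.

2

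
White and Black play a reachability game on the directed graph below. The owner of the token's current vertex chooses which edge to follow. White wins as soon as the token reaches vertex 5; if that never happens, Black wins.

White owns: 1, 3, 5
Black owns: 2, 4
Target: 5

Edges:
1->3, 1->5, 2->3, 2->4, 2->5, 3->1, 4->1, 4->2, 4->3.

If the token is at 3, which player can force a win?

White

A0 = {5}
A1: add {1} — 1 (White) has 1→5.
A2: add {3} — 3 (White) has 3→1.
A3 = A2; e.g. 2 (Black) can still go to 4. Fixed point.
3 ∈ A2, so White can force the target.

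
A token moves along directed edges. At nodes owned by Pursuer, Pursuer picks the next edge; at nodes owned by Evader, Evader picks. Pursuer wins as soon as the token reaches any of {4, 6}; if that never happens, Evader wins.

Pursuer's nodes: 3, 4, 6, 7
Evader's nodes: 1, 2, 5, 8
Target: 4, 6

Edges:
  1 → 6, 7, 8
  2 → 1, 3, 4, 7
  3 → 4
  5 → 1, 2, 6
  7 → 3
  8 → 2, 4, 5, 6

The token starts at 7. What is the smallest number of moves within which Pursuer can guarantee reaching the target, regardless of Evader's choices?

2

A0 = {4, 6}
A1: add {3} — 3 (Pursuer) has 3→4.
A2: add {7} — 7 (Pursuer) has 7→3.
A3 = A2; e.g. 1 (Evader) can still go to 8. Fixed point.
7 enters the attractor at level 2, so Pursuer can force the target in 2 moves from there.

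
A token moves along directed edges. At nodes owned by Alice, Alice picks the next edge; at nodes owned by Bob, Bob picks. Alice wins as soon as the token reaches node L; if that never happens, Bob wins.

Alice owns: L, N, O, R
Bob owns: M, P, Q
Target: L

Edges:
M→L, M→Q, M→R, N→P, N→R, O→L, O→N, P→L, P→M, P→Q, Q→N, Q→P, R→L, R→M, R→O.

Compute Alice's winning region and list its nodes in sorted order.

L, N, O, R

A0 = {L}
A1: add {O, R} — O (Alice) has O→L; R (Alice) has R→L.
A2: add {N} — N (Alice) has N→R.
A3 = A2; e.g. M (Bob) can still go to Q. Fixed point.
Alice's winning region = {L, N, O, R}.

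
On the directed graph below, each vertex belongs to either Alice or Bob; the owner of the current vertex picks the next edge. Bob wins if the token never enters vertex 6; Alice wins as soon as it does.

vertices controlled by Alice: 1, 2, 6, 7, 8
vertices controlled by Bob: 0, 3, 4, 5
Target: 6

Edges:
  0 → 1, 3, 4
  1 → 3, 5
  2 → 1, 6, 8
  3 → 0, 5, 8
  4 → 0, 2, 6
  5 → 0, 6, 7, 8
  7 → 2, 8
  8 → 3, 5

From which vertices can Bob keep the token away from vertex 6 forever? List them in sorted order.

A0 = {6}
A1: add {2} — 2 (Alice) has 2→6.
A2: add {7} — 7 (Alice) has 7→2.
A3 = A2; e.g. 0 (Bob) can still go to 1. Fixed point.
Alice's attractor = {2, 6, 7}; Bob avoids the target exactly from the complement.

0, 1, 3, 4, 5, 8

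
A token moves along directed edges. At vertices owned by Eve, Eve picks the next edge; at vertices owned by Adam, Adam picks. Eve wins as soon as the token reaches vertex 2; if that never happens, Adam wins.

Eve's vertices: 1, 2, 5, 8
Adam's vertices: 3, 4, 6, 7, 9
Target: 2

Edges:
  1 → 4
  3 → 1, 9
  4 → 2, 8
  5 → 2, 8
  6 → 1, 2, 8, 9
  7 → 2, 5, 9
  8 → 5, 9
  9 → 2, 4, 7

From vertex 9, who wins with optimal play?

A0 = {2}
A1: add {5} — 5 (Eve) has 5→2.
A2: add {8} — 8 (Eve) has 8→5.
A3: add {4} — 4 (Adam): all of {2, 8} already in.
A4: add {1} — 1 (Eve) has 1→4.
A5 = A4; e.g. 3 (Adam) can still go to 9. Fixed point.
9 never enters the attractor, so Adam can avoid the target forever.

Adam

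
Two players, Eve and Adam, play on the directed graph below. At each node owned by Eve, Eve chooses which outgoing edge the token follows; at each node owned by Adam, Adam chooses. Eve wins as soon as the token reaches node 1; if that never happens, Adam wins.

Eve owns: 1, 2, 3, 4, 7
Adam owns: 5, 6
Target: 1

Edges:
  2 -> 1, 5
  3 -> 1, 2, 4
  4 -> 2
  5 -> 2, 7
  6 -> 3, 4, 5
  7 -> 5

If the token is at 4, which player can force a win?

Eve

A0 = {1}
A1: add {2, 3} — 2 (Eve) has 2→1; 3 (Eve) has 3→1.
A2: add {4} — 4 (Eve) has 4→2.
A3 = A2; e.g. 5 (Adam) can still go to 7. Fixed point.
4 ∈ A2, so Eve can force the target.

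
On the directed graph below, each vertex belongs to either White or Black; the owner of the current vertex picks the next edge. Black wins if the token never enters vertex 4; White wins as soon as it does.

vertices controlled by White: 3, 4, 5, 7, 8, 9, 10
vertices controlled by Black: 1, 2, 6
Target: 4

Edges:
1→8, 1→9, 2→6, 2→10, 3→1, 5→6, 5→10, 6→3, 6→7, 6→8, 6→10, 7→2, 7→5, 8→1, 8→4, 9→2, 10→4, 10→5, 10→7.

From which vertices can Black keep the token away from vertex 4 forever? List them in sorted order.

1, 2, 3, 6, 9

A0 = {4}
A1: add {8, 10} — 8 (White) has 8→4; 10 (White) has 10→4.
A2: add {5} — 5 (White) has 5→10.
A3: add {7} — 7 (White) has 7→5.
A4 = A3; e.g. 1 (Black) can still go to 9. Fixed point.
White's attractor = {4, 5, 7, 8, 10}; Black avoids the target exactly from the complement.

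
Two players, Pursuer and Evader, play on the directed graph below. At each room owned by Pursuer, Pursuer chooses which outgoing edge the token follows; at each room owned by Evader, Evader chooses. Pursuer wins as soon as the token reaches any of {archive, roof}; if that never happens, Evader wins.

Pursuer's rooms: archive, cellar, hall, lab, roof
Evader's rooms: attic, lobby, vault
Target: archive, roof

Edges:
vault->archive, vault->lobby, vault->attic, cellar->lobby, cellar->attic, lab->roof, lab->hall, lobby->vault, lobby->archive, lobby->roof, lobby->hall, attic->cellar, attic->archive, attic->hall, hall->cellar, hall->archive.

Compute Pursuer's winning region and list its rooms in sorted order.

archive, hall, lab, roof

A0 = {archive, roof}
A1: add {hall, lab} — lab (Pursuer) has lab→roof; hall (Pursuer) has hall→archive.
A2 = A1; e.g. vault (Evader) can still go to lobby. Fixed point.
Pursuer's winning region = {archive, hall, lab, roof}.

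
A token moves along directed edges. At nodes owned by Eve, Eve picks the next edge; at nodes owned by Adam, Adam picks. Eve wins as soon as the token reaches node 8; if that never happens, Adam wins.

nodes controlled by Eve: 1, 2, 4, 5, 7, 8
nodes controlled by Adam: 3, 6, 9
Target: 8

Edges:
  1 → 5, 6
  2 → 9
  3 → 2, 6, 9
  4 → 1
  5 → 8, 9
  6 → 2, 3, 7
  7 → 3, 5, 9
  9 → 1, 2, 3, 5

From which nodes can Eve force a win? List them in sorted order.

A0 = {8}
A1: add {5} — 5 (Eve) has 5→8.
A2: add {1, 7} — 1 (Eve) has 1→5; 7 (Eve) has 7→5.
A3: add {4} — 4 (Eve) has 4→1.
A4 = A3; e.g. 2 (Eve) has no edge into A3. Fixed point.
Eve's winning region = {1, 4, 5, 7, 8}.

1, 4, 5, 7, 8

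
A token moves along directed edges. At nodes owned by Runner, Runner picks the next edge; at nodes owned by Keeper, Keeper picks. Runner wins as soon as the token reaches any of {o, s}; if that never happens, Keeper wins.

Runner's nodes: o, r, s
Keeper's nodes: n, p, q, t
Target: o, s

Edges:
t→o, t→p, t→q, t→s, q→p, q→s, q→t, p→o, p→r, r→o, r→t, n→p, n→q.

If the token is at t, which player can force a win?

A0 = {o, s}
A1: add {r} — r (Runner) has r→o.
A2: add {p} — p (Keeper): all of {o, r} already in.
A3 = A2; e.g. n (Keeper) can still go to q. Fixed point.
t never enters the attractor, so Keeper can avoid the target forever.

Keeper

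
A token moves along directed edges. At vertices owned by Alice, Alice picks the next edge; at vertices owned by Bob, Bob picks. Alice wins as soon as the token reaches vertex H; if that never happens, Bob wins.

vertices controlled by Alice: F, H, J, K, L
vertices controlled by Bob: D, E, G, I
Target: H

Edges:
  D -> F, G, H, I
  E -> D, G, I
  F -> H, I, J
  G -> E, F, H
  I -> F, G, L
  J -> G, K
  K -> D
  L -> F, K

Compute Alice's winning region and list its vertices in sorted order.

F, H, L

A0 = {H}
A1: add {F} — F (Alice) has F→H.
A2: add {L} — L (Alice) has L→F.
A3 = A2; e.g. D (Bob) can still go to G. Fixed point.
Alice's winning region = {F, H, L}.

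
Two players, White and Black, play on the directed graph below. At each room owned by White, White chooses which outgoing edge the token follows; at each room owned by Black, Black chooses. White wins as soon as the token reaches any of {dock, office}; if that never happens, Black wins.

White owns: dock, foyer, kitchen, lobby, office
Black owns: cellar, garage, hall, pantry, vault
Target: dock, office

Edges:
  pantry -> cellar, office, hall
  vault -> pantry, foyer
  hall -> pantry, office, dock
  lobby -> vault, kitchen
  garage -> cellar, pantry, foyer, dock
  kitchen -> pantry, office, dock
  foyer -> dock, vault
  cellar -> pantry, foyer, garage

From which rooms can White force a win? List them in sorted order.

dock, foyer, kitchen, lobby, office

A0 = {dock, office}
A1: add {foyer, kitchen} — foyer (White) has foyer→dock; kitchen (White) has kitchen→office.
A2: add {lobby} — lobby (White) has lobby→kitchen.
A3 = A2; e.g. cellar (Black) can still go to pantry. Fixed point.
White's winning region = {dock, foyer, kitchen, lobby, office}.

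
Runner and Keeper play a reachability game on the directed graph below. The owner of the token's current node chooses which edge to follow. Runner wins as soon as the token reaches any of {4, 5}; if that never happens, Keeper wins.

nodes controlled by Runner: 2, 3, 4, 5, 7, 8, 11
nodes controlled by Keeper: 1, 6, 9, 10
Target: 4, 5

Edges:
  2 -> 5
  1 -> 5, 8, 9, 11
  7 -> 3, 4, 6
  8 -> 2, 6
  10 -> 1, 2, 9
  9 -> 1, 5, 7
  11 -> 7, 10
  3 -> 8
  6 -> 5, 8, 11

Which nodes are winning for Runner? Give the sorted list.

A0 = {4, 5}
A1: add {2, 7} — 2 (Runner) has 2→5; 7 (Runner) has 7→4.
A2: add {8, 11} — 8 (Runner) has 8→2; 11 (Runner) has 11→7.
A3: add {3, 6} — 3 (Runner) has 3→8; 6 (Keeper): all of {5, 8, 11} already in.
A4 = A3; e.g. 1 (Keeper) can still go to 9. Fixed point.
Runner's winning region = {2, 3, 4, 5, 6, 7, 8, 11}.

2, 3, 4, 5, 6, 7, 8, 11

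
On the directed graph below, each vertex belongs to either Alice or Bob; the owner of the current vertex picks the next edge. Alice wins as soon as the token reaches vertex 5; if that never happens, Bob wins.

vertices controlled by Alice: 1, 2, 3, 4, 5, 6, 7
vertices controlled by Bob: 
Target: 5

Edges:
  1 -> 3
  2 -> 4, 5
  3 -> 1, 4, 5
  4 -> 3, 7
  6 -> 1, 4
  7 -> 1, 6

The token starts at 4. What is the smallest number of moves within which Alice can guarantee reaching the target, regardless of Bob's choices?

A0 = {5}
A1: add {2, 3} — 2 (Alice) has 2→5; 3 (Alice) has 3→5.
A2: add {1, 4} — 1 (Alice) has 1→3; 4 (Alice) has 4→3.
4 enters the attractor at level 2, so Alice can force the target in 2 moves from there.

2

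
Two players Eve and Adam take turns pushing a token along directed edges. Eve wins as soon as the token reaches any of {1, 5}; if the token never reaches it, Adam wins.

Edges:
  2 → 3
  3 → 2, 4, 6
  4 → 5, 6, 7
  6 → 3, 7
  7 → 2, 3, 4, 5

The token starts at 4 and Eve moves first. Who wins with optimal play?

Track states (vertex, player-to-move).
A0 = {(1,Eve), (1,Adam), (5,Eve), (5,Adam)}
A1: add {(4,Eve), (7,Eve)}.
(4,Eve) ∈ A1 ⇒ Eve forces the target.

Eve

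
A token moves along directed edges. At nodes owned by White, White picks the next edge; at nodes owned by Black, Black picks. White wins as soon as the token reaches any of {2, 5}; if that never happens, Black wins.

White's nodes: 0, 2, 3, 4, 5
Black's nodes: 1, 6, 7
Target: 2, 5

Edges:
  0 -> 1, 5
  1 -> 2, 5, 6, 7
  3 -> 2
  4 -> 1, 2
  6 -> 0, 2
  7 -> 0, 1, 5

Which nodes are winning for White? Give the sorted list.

0, 2, 3, 4, 5, 6

A0 = {2, 5}
A1: add {0, 3, 4} — 0 (White) has 0→5; 3 (White) has 3→2; 4 (White) has 4→2.
A2: add {6} — 6 (Black): all of {0, 2} already in.
A3 = A2; e.g. 1 (Black) can still go to 7. Fixed point.
White's winning region = {0, 2, 3, 4, 5, 6}.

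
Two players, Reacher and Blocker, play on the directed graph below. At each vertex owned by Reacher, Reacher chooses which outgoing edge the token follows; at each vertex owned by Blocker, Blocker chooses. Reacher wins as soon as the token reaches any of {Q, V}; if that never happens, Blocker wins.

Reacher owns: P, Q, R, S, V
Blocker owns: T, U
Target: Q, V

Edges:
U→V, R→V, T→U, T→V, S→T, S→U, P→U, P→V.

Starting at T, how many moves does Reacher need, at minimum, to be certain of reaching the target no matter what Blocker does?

2

A0 = {Q, V}
A1: add {P, R, U} — P (Reacher) has P→V; R (Reacher) has R→V; U (Blocker): all of {V} already in.
A2: add {S, T} — S (Reacher) has S→U; T (Blocker): all of {U, V} already in.
A2 = all vertices. Fixed point.
T enters the attractor at level 2, so Reacher can force the target in 2 moves from there.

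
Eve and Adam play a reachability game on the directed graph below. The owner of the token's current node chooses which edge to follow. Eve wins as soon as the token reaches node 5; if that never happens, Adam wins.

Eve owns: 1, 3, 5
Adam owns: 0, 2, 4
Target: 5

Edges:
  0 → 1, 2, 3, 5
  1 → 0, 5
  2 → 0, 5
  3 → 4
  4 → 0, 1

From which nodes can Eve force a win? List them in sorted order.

A0 = {5}
A1: add {1} — 1 (Eve) has 1→5.
A2 = A1; e.g. 0 (Adam) can still go to 2. Fixed point.
Eve's winning region = {1, 5}.

1, 5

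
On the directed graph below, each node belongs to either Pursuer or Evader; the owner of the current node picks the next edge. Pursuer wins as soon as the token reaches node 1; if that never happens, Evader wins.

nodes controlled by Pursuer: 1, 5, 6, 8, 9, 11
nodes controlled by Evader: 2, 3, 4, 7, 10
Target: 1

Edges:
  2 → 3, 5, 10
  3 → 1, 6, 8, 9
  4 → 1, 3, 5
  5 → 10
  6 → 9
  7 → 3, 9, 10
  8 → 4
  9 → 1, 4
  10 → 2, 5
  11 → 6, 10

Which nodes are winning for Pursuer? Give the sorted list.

A0 = {1}
A1: add {9} — 9 (Pursuer) has 9→1.
A2: add {6} — 6 (Pursuer) has 6→9.
A3: add {11} — 11 (Pursuer) has 11→6.
A4 = A3; e.g. 2 (Evader) can still go to 3. Fixed point.
Pursuer's winning region = {1, 6, 9, 11}.

1, 6, 9, 11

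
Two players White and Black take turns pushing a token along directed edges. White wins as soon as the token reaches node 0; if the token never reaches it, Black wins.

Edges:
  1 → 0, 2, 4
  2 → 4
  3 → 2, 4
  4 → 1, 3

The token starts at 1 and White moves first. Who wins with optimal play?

White

Track states (vertex, player-to-move).
A0 = {(0,White), (0,Black)}
A1: add {(1,White)}.
(1,White) ∈ A1 ⇒ White forces the target.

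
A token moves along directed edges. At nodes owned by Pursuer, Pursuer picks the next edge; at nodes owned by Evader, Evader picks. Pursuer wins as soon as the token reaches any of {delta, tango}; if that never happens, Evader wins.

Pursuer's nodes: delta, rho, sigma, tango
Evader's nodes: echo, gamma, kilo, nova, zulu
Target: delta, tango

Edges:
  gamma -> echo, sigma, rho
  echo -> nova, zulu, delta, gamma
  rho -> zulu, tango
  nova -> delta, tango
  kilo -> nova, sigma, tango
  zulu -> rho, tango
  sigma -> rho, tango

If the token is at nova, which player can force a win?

A0 = {delta, tango}
A1: add {nova, rho, sigma} — nova (Evader): all of {delta, tango} already in; sigma (Pursuer) has sigma→tango; rho (Pursuer) has rho→tango.
nova ∈ A1, so Pursuer can force the target.

Pursuer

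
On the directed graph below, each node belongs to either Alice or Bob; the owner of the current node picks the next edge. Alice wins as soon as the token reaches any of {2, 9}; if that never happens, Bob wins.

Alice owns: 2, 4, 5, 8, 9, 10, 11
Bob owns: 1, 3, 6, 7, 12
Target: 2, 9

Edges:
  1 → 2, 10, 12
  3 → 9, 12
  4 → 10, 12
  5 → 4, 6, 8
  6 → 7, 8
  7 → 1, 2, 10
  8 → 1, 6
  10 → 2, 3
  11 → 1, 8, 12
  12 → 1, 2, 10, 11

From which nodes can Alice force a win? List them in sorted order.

A0 = {2, 9}
A1: add {10} — 10 (Alice) has 10→2.
A2: add {4} — 4 (Alice) has 4→10.
A3: add {5} — 5 (Alice) has 5→4.
A4 = A3; e.g. 1 (Bob) can still go to 12. Fixed point.
Alice's winning region = {2, 4, 5, 9, 10}.

2, 4, 5, 9, 10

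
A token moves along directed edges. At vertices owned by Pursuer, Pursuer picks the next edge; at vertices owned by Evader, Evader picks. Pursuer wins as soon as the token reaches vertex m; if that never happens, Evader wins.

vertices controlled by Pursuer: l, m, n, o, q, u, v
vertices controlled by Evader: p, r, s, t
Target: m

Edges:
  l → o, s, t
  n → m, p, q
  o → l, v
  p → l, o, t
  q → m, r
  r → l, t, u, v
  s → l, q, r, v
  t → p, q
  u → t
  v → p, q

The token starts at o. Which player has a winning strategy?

Pursuer

A0 = {m}
A1: add {n, q} — n (Pursuer) has n→m; q (Pursuer) has q→m.
A2: add {v} — v (Pursuer) has v→q.
A3: add {o} — o (Pursuer) has o→v.
o ∈ A3, so Pursuer can force the target.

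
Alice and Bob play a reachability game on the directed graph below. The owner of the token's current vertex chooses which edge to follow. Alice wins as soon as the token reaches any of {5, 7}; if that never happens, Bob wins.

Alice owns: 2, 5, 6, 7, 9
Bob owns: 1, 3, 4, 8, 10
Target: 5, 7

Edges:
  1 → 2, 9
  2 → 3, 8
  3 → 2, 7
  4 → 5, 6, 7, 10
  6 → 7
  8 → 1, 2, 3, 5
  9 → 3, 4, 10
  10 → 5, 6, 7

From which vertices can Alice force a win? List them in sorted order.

4, 5, 6, 7, 9, 10

A0 = {5, 7}
A1: add {6} — 6 (Alice) has 6→7.
A2: add {10} — 10 (Bob): all of {5, 6, 7} already in.
A3: add {4, 9} — 4 (Bob): all of {5, 6, 7, 10} already in; 9 (Alice) has 9→10.
A4 = A3; e.g. 1 (Bob) can still go to 2. Fixed point.
Alice's winning region = {4, 5, 6, 7, 9, 10}.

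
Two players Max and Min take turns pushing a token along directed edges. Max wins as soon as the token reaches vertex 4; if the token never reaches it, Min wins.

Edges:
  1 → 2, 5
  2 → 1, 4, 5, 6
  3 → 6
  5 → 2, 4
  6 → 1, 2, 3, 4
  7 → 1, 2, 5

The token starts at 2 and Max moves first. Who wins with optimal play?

Max

Track states (vertex, player-to-move).
A0 = {(4,Max), (4,Min)}
A1: add {(2,Max), (5,Max), (6,Max)}.
(2,Max) ∈ A1 ⇒ Max forces the target.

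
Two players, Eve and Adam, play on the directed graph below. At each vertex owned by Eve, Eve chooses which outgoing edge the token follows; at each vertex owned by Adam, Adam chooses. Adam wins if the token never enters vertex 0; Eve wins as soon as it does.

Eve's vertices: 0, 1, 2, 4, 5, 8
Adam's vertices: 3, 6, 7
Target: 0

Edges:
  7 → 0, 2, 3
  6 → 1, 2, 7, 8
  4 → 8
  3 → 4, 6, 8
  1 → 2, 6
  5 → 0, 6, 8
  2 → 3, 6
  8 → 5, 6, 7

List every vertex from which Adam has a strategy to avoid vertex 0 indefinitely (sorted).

1, 2, 3, 6, 7

A0 = {0}
A1: add {5} — 5 (Eve) has 5→0.
A2: add {8} — 8 (Eve) has 8→5.
A3: add {4} — 4 (Eve) has 4→8.
A4 = A3; e.g. 1 (Eve) has no edge into A3. Fixed point.
Eve's attractor = {0, 4, 5, 8}; Adam avoids the target exactly from the complement.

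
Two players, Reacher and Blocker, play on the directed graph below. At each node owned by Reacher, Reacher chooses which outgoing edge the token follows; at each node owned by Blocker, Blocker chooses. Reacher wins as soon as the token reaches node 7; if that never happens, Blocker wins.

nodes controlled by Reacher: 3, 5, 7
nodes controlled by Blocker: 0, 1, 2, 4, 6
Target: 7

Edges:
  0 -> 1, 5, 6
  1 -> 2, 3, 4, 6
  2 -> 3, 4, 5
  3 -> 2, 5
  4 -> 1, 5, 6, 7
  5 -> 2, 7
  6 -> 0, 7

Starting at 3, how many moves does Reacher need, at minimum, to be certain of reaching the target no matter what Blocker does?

A0 = {7}
A1: add {5} — 5 (Reacher) has 5→7.
A2: add {3} — 3 (Reacher) has 3→5.
A3 = A2; e.g. 0 (Blocker) can still go to 1. Fixed point.
3 enters the attractor at level 2, so Reacher can force the target in 2 moves from there.

2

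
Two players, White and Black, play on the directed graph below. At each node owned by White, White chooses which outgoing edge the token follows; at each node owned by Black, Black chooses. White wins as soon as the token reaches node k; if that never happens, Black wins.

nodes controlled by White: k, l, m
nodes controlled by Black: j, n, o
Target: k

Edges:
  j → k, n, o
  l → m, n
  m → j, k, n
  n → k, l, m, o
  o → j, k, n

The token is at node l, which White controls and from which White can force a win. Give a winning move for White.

A0 = {k}
A1: add {m} — m (White) has m→k.
A2: add {l} — l (White) has l→m.
A3 = A2; e.g. j (Black) can still go to n. Fixed point.
From l, successor m is in the attractor (rank 1); the other successor n is not.

m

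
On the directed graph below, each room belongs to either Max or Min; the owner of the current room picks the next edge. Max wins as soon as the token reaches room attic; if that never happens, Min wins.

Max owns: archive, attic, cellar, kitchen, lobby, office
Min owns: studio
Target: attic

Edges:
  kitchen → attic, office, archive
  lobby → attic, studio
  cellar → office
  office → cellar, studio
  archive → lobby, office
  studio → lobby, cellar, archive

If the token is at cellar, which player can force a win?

Min

A0 = {attic}
A1: add {kitchen, lobby} — kitchen (Max) has kitchen→attic; lobby (Max) has lobby→attic.
A2: add {archive} — archive (Max) has archive→lobby.
A3 = A2; e.g. cellar (Max) has no edge into A2. Fixed point.
cellar never enters the attractor, so Min can avoid the target forever.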